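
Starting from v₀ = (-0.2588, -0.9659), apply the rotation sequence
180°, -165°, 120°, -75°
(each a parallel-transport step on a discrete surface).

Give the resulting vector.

Total rotation: 180° + (-165°) + 120° + (-75°) = 60°. Final vector: (0.7071, -0.7071)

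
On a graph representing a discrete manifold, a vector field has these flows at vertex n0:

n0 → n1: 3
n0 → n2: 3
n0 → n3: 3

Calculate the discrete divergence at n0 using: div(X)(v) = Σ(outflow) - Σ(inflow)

Divergence = sum of outgoing flows = 3 + 3 + 3 = 9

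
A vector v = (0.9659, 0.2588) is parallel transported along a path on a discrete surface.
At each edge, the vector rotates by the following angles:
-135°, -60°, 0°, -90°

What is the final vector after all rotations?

Total rotation: (-135°) + (-60°) + 0° + (-90°) = -285° ≡ 75° (mod 360°). Final vector: (0, 1)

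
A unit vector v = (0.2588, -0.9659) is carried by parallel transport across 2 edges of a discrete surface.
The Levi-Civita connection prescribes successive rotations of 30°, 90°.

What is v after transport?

Total rotation: 30° + 90° = 120°. Final vector: (0.7071, 0.7071)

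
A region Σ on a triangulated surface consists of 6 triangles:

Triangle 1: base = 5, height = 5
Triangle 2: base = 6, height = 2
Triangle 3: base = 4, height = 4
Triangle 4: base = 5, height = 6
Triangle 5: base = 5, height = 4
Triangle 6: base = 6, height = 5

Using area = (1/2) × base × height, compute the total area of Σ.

(1/2)×5×5 + (1/2)×6×2 + (1/2)×4×4 + (1/2)×5×6 + (1/2)×5×4 + (1/2)×6×5 = 66.5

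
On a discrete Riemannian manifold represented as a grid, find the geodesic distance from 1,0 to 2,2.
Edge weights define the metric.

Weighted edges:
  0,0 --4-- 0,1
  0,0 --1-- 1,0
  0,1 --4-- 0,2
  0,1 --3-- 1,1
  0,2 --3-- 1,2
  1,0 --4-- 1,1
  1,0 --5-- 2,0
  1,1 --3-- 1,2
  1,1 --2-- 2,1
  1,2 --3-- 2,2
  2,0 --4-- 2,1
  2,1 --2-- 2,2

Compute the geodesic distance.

Shortest path: 1,0 → 1,1 → 2,1 → 2,2, total weight = 8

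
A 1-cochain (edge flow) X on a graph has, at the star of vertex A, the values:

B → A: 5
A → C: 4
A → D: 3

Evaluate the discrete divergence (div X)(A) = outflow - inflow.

Divergence = sum of outgoing flows = (-5) + 4 + 3 = 2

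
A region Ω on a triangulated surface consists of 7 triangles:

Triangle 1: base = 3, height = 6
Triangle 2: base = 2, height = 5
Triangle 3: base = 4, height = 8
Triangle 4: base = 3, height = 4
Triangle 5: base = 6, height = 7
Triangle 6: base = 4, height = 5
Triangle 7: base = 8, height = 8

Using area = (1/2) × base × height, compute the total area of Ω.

(1/2)×3×6 + (1/2)×2×5 + (1/2)×4×8 + (1/2)×3×4 + (1/2)×6×7 + (1/2)×4×5 + (1/2)×8×8 = 99.0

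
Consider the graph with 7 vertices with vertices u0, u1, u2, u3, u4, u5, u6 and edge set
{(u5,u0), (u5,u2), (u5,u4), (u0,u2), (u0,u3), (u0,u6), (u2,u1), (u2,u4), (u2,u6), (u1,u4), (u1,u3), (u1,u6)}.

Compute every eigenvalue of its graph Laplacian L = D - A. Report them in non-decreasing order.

Degrees: deg(u0) = 4, deg(u1) = 4, deg(u2) = 5, deg(u3) = 2, deg(u4) = 3, deg(u5) = 3, deg(u6) = 3.
L = D − A with rows/columns ordered (u0, u1, u2, u3, u4, u5, u6):
  [ 4,  0, -1, -1,  0, -1, -1]
  [ 0,  4, -1, -1, -1,  0, -1]
  [-1, -1,  5,  0, -1, -1, -1]
  [-1, -1,  0,  2,  0,  0,  0]
  [ 0, -1, -1,  0,  3, -1,  0]
  [-1,  0, -1,  0, -1,  3,  0]
  [-1, -1, -1,  0,  0,  0,  3]
Characteristic polynomial: det(λI − L) = λ(λ² − 8λ + 11)(λ² − 8λ + 14)(λ − 3)(λ − 5).
Roots: λ = 0; (λ² − 8λ + 11) = 0 ⇒ λ = 4 ± √5 ≈ 1.7639, 6.2361; (λ² − 8λ + 14) = 0 ⇒ λ = 4 ± √2 ≈ 2.5858, 5.4142; (λ − 3) = 0 ⇒ λ = 3; (λ − 5) = 0 ⇒ λ = 5.
(Check: the roots sum (with multiplicity) to 24, matching trace L = Σdeg = 2·12 = 24.)
Laplacian eigenvalues (increasing order): [0.0, 1.7639, 2.5858, 3.0, 5.0, 5.4142, 6.2361]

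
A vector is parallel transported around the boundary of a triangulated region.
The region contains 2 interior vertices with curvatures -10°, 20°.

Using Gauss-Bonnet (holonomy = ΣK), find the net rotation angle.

Holonomy = total enclosed curvature = (-10°) + 20° = 10°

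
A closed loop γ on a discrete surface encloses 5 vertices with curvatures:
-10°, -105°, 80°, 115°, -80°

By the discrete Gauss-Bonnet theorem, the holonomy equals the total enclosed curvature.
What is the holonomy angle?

Holonomy = total enclosed curvature = (-10°) + (-105°) + 80° + 115° + (-80°) = 0°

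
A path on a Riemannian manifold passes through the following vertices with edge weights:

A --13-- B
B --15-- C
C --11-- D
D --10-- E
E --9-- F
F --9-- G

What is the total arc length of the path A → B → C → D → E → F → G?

Arc length = 13 + 15 + 11 + 10 + 9 + 9 = 67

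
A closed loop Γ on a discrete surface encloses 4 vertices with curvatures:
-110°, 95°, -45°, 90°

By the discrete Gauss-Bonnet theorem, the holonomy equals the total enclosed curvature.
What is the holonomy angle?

Holonomy = total enclosed curvature = (-110°) + 95° + (-45°) + 90° = 30°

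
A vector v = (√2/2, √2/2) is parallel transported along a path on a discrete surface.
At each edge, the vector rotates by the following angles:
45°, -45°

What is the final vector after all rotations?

Total rotation: 45° + (-45°) = 0°. Final vector: (0.7071, 0.7071)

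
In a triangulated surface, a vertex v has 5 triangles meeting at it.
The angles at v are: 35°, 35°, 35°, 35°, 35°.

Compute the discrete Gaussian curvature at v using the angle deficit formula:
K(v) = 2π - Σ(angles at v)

Sum of angles = 175°. K = 360° - 175° = 185° = 37π/36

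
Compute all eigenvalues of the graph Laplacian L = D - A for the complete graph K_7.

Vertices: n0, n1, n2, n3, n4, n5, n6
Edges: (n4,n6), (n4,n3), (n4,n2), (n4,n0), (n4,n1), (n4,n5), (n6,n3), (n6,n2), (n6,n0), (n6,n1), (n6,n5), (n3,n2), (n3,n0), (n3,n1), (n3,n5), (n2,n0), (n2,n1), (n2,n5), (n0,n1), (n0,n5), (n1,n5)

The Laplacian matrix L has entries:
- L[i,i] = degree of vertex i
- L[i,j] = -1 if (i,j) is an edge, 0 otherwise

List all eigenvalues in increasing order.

For the complete graph K_n, L = nI − J (J = all-ones matrix). J has eigenvalues n (once, eigenvector 𝟙) and 0 (multiplicity n−1), so L has eigenvalues 0 (once) and n (multiplicity n−1). Here n = 7: eigenvalue 0 once and 7 with multiplicity 6.
Laplacian eigenvalues (increasing order): [0.0, 7.0, 7.0, 7.0, 7.0, 7.0, 7.0]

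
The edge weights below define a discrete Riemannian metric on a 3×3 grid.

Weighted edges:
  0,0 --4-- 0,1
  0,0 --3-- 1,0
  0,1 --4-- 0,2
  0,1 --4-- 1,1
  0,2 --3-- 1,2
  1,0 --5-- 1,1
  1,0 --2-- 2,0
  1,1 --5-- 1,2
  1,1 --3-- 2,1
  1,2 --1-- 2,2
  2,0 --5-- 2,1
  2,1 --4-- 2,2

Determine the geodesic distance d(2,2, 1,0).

Shortest path: 2,2 → 1,2 → 1,1 → 1,0, total weight = 11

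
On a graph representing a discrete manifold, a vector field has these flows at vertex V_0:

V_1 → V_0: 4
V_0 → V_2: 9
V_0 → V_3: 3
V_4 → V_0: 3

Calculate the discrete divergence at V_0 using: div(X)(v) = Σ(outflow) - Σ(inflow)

Divergence = sum of outgoing flows = (-4) + 9 + 3 + (-3) = 5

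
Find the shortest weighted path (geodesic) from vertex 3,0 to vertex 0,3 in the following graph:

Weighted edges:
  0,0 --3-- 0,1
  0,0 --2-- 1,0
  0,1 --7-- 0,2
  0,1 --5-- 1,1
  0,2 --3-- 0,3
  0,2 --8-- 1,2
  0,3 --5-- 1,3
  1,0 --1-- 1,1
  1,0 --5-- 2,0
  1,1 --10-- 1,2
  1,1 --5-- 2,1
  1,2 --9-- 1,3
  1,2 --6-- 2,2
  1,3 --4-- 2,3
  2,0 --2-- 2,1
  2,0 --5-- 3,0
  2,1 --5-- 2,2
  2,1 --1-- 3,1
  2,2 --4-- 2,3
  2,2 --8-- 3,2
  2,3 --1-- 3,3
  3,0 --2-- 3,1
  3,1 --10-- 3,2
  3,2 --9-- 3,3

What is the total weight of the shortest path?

Shortest path: 3,0 → 3,1 → 2,1 → 2,2 → 2,3 → 1,3 → 0,3, total weight = 21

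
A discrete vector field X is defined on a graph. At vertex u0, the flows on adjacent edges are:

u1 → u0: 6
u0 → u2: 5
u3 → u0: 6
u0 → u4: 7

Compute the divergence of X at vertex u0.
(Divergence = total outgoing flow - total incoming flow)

Divergence = sum of outgoing flows = (-6) + 5 + (-6) + 7 = 0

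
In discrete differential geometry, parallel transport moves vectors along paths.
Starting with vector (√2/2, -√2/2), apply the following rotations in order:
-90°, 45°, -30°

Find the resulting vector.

Total rotation: (-90°) + 45° + (-30°) = -75°. Final vector: (-0.5000, -0.8660)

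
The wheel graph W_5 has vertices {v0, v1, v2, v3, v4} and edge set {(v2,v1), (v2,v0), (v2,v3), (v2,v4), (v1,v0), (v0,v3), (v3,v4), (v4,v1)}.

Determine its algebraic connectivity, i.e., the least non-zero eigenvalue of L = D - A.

The wheel W_5 is the join K_1 ∨ C_4 (a hub joined to every vertex of a cycle of length 4). For a join G ∨ H (G on p vertices, H on q vertices) the Laplacian spectrum is 0, p+q, the eigenvalues of L(G) other than one 0 each shifted by +q, and the eigenvalues of L(H) other than one 0 each shifted by +p. With G = K_1 (p = 1, nothing left after dropping its 0) and H = C_4 (q = 4, eigenvalues 2 − 2cos(2πk/4), k = 0, …, 3; drop k = 0), the spectrum of W_5 is 0, 5, and 1 + (2 − 2cos(2πk/4)) = 3 − 2cos(2πk/4) for k = 1, …, 3:
k=1: 3 − 2cos(π/2) = 3.0; k=2: 3 − 2cos(π) = 5.0; k=3: 3 − 2cos(3π/2) = 3.0.
Laplacian eigenvalues: [0.0, 3.0, 3.0, 5.0, 5.0]. Algebraic connectivity (smallest non-zero eigenvalue) = 3.0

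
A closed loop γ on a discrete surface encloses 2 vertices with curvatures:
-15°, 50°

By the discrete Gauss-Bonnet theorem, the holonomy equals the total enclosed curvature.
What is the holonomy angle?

Holonomy = total enclosed curvature = (-15°) + 50° = 35°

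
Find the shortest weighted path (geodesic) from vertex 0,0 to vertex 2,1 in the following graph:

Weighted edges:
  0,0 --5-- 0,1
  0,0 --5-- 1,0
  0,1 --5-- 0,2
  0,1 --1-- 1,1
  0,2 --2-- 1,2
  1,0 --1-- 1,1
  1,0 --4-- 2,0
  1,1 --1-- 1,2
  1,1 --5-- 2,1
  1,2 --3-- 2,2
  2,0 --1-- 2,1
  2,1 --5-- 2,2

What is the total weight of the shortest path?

Shortest path: 0,0 → 1,0 → 2,0 → 2,1, total weight = 10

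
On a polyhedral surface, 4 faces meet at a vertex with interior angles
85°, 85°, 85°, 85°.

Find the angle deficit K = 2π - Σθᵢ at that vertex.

Sum of angles = 340°. K = 360° - 340° = 20°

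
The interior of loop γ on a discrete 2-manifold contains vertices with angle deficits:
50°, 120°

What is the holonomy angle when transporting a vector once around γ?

Holonomy = total enclosed curvature = 50° + 120° = 170°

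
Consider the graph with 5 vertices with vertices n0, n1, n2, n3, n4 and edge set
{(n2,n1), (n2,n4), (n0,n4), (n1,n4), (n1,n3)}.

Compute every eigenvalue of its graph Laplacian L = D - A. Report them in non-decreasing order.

Degrees: deg(n0) = 1, deg(n1) = 3, deg(n2) = 2, deg(n3) = 1, deg(n4) = 3.
L = D − A with rows/columns ordered (n0, n1, n2, n3, n4):
  [ 1,  0,  0,  0, -1]
  [ 0,  3, -1, -1, -1]
  [ 0, -1,  2,  0, -1]
  [ 0, -1,  0,  1,  0]
  [-1, -1, -1,  0,  3]
Characteristic polynomial: det(λI − L) = λ(λ² − 5λ + 3)(λ² − 5λ + 5).
Roots: λ = 0; (λ² − 5λ + 3) = 0 ⇒ λ = (5 ± √13)/2 ≈ 0.6972, 4.3028; (λ² − 5λ + 5) = 0 ⇒ λ = (5 ± √5)/2 ≈ 1.382, 3.618.
(Check: the roots sum (with multiplicity) to 10, matching trace L = Σdeg = 2·5 = 10.)
Laplacian eigenvalues (increasing order): [0.0, 0.6972, 1.382, 3.618, 4.3028]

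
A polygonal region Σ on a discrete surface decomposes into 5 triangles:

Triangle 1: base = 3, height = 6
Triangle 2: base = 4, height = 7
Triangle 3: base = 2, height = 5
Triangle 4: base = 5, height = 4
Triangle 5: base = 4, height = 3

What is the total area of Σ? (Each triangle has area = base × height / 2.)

(1/2)×3×6 + (1/2)×4×7 + (1/2)×2×5 + (1/2)×5×4 + (1/2)×4×3 = 44.0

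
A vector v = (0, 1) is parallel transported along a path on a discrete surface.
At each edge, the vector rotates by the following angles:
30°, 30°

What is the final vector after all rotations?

Total rotation: 30° + 30° = 60°. Final vector: (-0.8660, 0.5000)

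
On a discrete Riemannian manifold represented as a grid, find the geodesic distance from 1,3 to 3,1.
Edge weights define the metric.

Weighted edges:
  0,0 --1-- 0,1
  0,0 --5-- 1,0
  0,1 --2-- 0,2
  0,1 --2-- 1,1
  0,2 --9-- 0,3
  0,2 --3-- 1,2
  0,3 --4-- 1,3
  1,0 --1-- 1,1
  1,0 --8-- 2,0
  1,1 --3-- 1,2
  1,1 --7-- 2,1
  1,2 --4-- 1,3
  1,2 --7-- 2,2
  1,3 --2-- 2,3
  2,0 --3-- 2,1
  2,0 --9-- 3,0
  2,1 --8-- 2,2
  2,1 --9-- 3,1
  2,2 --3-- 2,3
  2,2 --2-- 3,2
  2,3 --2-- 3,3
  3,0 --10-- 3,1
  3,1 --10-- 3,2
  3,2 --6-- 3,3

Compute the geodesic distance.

Shortest path: 1,3 → 2,3 → 2,2 → 3,2 → 3,1, total weight = 17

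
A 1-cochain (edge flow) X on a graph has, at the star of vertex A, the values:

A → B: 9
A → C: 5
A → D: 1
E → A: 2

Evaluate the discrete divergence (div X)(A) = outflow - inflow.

Divergence = sum of outgoing flows = 9 + 5 + 1 + (-2) = 13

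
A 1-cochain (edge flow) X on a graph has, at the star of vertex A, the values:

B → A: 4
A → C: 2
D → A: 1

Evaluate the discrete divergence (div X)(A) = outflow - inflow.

Divergence = sum of outgoing flows = (-4) + 2 + (-1) = -3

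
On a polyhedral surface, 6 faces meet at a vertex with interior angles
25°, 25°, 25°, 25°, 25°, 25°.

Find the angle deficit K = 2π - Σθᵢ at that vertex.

Sum of angles = 150°. K = 360° - 150° = 210° = 7π/6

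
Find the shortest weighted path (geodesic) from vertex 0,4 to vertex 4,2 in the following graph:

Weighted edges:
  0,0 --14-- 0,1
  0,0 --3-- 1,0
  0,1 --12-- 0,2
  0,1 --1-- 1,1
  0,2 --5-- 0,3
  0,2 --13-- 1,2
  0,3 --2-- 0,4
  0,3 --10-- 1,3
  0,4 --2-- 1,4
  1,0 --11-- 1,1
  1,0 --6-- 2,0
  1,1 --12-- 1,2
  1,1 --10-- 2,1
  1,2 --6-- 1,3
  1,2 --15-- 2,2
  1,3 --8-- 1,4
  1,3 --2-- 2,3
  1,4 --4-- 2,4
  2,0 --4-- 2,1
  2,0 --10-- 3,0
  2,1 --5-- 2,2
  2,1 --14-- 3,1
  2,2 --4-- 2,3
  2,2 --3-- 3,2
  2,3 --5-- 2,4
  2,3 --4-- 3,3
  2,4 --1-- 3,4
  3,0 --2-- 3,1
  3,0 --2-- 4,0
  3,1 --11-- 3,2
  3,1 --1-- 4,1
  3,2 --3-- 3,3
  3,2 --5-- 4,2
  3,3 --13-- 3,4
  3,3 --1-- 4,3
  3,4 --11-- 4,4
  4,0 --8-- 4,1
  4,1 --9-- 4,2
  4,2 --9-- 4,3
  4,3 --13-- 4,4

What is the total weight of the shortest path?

Shortest path: 0,4 → 1,4 → 2,4 → 2,3 → 2,2 → 3,2 → 4,2, total weight = 23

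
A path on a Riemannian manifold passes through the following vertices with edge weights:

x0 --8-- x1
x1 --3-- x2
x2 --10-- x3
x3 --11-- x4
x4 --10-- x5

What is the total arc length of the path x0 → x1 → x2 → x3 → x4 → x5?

Arc length = 8 + 3 + 10 + 11 + 10 = 42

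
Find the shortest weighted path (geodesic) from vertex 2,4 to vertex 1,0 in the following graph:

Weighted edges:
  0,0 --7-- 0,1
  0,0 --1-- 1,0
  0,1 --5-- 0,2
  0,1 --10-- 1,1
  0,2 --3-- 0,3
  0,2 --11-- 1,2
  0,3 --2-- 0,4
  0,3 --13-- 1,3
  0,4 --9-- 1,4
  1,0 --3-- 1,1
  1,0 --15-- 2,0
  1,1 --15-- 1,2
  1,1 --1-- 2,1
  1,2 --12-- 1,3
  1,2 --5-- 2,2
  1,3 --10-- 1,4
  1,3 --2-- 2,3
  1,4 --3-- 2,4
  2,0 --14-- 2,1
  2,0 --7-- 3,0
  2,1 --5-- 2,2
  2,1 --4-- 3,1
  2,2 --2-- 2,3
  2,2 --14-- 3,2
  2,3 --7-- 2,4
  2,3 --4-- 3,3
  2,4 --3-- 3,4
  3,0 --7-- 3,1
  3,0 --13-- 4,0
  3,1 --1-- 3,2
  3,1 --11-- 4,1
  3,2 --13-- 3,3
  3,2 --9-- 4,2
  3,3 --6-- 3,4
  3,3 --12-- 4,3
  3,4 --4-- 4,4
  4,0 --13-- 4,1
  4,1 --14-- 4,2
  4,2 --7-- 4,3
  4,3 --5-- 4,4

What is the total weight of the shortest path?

Shortest path: 2,4 → 2,3 → 2,2 → 2,1 → 1,1 → 1,0, total weight = 18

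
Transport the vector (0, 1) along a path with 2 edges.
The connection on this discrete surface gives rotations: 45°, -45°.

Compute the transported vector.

Total rotation: 45° + (-45°) = 0°. Final vector: (0, 1)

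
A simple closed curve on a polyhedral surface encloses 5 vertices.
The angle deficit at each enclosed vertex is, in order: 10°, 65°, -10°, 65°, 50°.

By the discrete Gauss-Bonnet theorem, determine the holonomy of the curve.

Holonomy = total enclosed curvature = 10° + 65° + (-10°) + 65° + 50° = 180°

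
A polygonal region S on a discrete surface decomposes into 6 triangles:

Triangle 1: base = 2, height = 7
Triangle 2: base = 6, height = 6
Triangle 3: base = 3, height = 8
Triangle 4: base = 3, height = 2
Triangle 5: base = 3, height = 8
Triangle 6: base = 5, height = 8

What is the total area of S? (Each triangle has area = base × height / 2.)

(1/2)×2×7 + (1/2)×6×6 + (1/2)×3×8 + (1/2)×3×2 + (1/2)×3×8 + (1/2)×5×8 = 72.0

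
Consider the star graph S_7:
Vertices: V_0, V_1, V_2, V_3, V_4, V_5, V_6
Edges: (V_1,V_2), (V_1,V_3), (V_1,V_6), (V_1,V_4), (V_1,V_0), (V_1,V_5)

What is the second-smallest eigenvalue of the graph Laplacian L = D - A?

The star S_7 is the complete bipartite graph K_{1,6} (one hub of degree 6, 6 leaves of degree 1). The Laplacian spectrum of K_{p,q} is 0, p (multiplicity q−1), q (multiplicity p−1), p+q. With p = 1, q = 6: 0 once, 1 with multiplicity 5, and 7 once. (Check: trace L = sum of degrees = 12 = 5·1 + 7.)
Laplacian eigenvalues: [0.0, 1.0, 1.0, 1.0, 1.0, 1.0, 7.0]. Algebraic connectivity (smallest non-zero eigenvalue) = 1.0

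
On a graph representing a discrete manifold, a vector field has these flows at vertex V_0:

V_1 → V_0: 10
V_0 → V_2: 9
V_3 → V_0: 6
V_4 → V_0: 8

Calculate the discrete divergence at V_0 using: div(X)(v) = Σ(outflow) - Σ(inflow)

Divergence = sum of outgoing flows = (-10) + 9 + (-6) + (-8) = -15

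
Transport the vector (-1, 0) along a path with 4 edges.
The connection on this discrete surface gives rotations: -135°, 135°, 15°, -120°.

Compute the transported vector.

Total rotation: (-135°) + 135° + 15° + (-120°) = -105°. Final vector: (0.2588, 0.9659)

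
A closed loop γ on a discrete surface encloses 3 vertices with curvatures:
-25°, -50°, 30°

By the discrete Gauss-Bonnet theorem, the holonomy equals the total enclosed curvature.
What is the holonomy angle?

Holonomy = total enclosed curvature = (-25°) + (-50°) + 30° = -45°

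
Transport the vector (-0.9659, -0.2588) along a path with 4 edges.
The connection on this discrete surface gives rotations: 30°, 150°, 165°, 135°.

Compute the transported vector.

Total rotation: 30° + 150° + 165° + 135° = 480° ≡ 120° (mod 360°). Final vector: (0.7071, -0.7071)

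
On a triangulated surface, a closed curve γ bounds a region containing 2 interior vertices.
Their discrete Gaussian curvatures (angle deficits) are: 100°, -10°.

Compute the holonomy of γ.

Holonomy = total enclosed curvature = 100° + (-10°) = 90°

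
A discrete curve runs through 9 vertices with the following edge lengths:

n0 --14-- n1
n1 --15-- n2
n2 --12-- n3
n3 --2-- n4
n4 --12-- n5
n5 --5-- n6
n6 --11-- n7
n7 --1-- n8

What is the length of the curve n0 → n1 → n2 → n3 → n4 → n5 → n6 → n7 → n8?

Arc length = 14 + 15 + 12 + 2 + 12 + 5 + 11 + 1 = 72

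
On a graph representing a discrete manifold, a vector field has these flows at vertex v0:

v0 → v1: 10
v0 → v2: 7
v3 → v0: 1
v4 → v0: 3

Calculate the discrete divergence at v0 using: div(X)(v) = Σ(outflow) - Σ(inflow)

Divergence = sum of outgoing flows = 10 + 7 + (-1) + (-3) = 13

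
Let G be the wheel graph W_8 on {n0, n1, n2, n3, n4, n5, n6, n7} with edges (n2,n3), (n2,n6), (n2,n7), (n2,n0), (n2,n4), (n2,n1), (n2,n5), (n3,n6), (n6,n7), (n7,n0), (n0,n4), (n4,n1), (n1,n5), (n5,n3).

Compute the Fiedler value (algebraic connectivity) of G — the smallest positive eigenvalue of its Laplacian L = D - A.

The wheel W_8 is the join K_1 ∨ C_7 (a hub joined to every vertex of a cycle of length 7). For a join G ∨ H (G on p vertices, H on q vertices) the Laplacian spectrum is 0, p+q, the eigenvalues of L(G) other than one 0 each shifted by +q, and the eigenvalues of L(H) other than one 0 each shifted by +p. With G = K_1 (p = 1, nothing left after dropping its 0) and H = C_7 (q = 7, eigenvalues 2 − 2cos(2πk/7), k = 0, …, 6; drop k = 0), the spectrum of W_8 is 0, 8, and 1 + (2 − 2cos(2πk/7)) = 3 − 2cos(2πk/7) for k = 1, …, 6:
k=1: 3 − 2cos(2π/7) = 1.753; k=2: 3 − 2cos(4π/7) = 3.445; k=3: 3 − 2cos(6π/7) = 4.8019; k=4: 3 − 2cos(8π/7) = 4.8019; k=5: 3 − 2cos(10π/7) = 3.445; k=6: 3 − 2cos(12π/7) = 1.753.
Laplacian eigenvalues: [0.0, 1.753, 1.753, 3.445, 3.445, 4.8019, 4.8019, 8.0]. Algebraic connectivity (smallest non-zero eigenvalue) = 1.753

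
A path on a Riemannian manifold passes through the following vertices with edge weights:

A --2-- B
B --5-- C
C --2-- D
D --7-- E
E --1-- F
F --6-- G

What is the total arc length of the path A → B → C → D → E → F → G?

Arc length = 2 + 5 + 2 + 7 + 1 + 6 = 23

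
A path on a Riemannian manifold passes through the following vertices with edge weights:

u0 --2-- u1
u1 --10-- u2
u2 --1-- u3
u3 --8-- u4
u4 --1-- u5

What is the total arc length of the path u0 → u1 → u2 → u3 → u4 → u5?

Arc length = 2 + 10 + 1 + 8 + 1 = 22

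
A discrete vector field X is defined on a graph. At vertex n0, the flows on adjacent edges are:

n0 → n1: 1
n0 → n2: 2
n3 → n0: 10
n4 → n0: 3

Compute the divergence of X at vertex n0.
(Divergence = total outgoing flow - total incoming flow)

Divergence = sum of outgoing flows = 1 + 2 + (-10) + (-3) = -10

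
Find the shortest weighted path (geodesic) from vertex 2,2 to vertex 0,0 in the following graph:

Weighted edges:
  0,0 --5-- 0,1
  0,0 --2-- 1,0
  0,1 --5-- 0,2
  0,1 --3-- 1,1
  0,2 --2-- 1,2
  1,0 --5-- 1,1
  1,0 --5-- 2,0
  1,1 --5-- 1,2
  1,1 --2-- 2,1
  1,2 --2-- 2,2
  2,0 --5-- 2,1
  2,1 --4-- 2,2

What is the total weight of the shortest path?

Shortest path: 2,2 → 2,1 → 1,1 → 1,0 → 0,0, total weight = 13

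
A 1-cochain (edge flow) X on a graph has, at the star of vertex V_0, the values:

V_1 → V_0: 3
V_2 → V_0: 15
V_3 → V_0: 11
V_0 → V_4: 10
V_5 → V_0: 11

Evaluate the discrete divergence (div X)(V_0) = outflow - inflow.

Divergence = sum of outgoing flows = (-3) + (-15) + (-11) + 10 + (-11) = -30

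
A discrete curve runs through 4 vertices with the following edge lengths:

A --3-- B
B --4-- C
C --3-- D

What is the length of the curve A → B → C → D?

Arc length = 3 + 4 + 3 = 10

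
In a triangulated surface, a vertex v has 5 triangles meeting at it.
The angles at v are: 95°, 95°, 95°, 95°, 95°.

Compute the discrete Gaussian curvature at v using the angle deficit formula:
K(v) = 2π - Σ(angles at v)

Sum of angles = 475°. K = 360° - 475° = -115°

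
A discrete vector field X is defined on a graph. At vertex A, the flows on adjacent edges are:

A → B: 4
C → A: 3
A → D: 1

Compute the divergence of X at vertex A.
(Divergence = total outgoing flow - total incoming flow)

Divergence = sum of outgoing flows = 4 + (-3) + 1 = 2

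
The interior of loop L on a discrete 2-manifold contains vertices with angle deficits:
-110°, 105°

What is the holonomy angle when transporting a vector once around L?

Holonomy = total enclosed curvature = (-110°) + 105° = -5°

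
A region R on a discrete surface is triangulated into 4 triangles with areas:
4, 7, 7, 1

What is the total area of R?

4 + 7 + 7 + 1 = 19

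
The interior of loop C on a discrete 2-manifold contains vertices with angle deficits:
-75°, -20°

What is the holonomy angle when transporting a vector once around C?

Holonomy = total enclosed curvature = (-75°) + (-20°) = -95°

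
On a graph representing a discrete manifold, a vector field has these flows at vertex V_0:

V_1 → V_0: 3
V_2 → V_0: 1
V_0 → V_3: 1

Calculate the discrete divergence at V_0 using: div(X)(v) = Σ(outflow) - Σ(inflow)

Divergence = sum of outgoing flows = (-3) + (-1) + 1 = -3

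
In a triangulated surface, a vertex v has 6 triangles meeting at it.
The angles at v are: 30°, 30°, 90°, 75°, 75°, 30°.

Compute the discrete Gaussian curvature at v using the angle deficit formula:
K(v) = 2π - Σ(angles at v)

Sum of angles = 330°. K = 360° - 330° = 30° = π/6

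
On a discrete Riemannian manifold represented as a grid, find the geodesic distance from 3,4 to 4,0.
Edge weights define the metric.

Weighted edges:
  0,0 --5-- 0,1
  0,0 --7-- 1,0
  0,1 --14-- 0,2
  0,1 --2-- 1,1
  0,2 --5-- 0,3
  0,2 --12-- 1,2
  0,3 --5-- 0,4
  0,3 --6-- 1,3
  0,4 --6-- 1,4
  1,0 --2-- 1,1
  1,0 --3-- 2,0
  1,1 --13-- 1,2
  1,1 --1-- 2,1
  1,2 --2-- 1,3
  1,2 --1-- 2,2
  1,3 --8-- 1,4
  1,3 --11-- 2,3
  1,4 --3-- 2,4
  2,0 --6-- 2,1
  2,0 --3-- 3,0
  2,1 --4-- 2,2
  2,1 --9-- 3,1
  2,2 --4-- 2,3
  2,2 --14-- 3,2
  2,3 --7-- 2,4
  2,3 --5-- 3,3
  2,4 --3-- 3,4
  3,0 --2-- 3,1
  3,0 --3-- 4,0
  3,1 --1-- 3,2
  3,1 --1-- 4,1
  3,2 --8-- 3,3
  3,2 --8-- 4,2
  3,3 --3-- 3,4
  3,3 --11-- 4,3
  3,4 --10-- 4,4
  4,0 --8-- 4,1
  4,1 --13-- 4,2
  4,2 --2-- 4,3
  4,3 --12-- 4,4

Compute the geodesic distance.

Shortest path: 3,4 → 3,3 → 3,2 → 3,1 → 3,0 → 4,0, total weight = 17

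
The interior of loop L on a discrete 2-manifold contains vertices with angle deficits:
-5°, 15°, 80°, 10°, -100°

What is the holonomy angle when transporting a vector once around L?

Holonomy = total enclosed curvature = (-5°) + 15° + 80° + 10° + (-100°) = 0°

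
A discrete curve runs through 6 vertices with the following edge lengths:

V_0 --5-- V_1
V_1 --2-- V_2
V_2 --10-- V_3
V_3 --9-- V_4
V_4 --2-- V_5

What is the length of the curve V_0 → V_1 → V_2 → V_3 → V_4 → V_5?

Arc length = 5 + 2 + 10 + 9 + 2 = 28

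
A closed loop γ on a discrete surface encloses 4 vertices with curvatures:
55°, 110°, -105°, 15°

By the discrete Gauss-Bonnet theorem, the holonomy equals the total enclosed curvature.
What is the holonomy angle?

Holonomy = total enclosed curvature = 55° + 110° + (-105°) + 15° = 75°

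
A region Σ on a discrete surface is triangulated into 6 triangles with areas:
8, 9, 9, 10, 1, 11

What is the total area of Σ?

8 + 9 + 9 + 10 + 1 + 11 = 48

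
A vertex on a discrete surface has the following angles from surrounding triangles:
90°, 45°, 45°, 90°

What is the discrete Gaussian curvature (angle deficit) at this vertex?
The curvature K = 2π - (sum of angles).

Sum of angles = 270°. K = 360° - 270° = 90°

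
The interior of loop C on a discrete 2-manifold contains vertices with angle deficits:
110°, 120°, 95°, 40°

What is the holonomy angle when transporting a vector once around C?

Holonomy = total enclosed curvature = 110° + 120° + 95° + 40° = 365°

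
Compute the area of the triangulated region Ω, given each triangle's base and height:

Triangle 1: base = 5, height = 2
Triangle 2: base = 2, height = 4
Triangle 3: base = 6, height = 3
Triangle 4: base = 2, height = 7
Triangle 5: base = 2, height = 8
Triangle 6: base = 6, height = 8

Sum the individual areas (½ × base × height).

(1/2)×5×2 + (1/2)×2×4 + (1/2)×6×3 + (1/2)×2×7 + (1/2)×2×8 + (1/2)×6×8 = 57.0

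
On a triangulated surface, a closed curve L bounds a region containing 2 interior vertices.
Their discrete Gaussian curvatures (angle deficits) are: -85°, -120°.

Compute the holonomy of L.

Holonomy = total enclosed curvature = (-85°) + (-120°) = -205°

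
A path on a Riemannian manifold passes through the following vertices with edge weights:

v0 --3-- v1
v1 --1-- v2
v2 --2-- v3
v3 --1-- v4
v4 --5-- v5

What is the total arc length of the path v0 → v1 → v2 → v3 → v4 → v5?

Arc length = 3 + 1 + 2 + 1 + 5 = 12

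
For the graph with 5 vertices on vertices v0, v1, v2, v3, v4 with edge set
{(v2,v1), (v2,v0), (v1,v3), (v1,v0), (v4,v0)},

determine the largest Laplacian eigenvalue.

Degrees: deg(v0) = 3, deg(v1) = 3, deg(v2) = 2, deg(v3) = 1, deg(v4) = 1.
L = D − A with rows/columns ordered (v0, v1, v2, v3, v4):
  [ 3, -1, -1,  0, -1]
  [-1,  3, -1, -1,  0]
  [-1, -1,  2,  0,  0]
  [ 0, -1,  0,  1,  0]
  [-1,  0,  0,  0,  1]
Characteristic polynomial: det(λI − L) = λ(λ² − 5λ + 3)(λ² − 5λ + 5).
Roots: λ = 0; (λ² − 5λ + 3) = 0 ⇒ λ = (5 ± √13)/2 ≈ 0.6972, 4.3028; (λ² − 5λ + 5) = 0 ⇒ λ = (5 ± √5)/2 ≈ 1.382, 3.618.
(Check: the roots sum (with multiplicity) to 10, matching trace L = Σdeg = 2·5 = 10.)
Laplacian eigenvalues: [0.0, 0.6972, 1.382, 3.618, 4.3028]. Largest eigenvalue (spectral radius) = 4.3028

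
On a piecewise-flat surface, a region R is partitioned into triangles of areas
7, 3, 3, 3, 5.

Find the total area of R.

7 + 3 + 3 + 3 + 5 = 21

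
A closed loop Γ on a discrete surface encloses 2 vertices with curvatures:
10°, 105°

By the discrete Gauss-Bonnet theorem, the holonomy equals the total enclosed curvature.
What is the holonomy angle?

Holonomy = total enclosed curvature = 10° + 105° = 115°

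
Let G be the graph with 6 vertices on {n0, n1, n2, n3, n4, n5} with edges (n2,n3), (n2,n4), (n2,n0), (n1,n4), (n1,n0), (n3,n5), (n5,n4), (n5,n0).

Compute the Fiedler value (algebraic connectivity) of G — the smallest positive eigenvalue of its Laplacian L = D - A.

Degrees: deg(n0) = 3, deg(n1) = 2, deg(n2) = 3, deg(n3) = 2, deg(n4) = 3, deg(n5) = 3.
L = D − A with rows/columns ordered (n0, n1, n2, n3, n4, n5):
  [ 3, -1, -1,  0,  0, -1]
  [-1,  2,  0,  0, -1,  0]
  [-1,  0,  3, -1, -1,  0]
  [ 0,  0, -1,  2,  0, -1]
  [ 0, -1, -1,  0,  3, -1]
  [-1,  0,  0, -1, -1,  3]
Characteristic polynomial: det(λI − L) = λ(λ² − 7λ + 8)(λ − 3)³.
Roots: λ = 0; (λ² − 7λ + 8) = 0 ⇒ λ = (7 ± √17)/2 ≈ 1.4384, 5.5616; (λ − 3) = 0 ⇒ λ = 3 (multiplicity 3).
(Check: the roots sum (with multiplicity) to 16, matching trace L = Σdeg = 2·8 = 16.)
Laplacian eigenvalues: [0.0, 1.4384, 3.0, 3.0, 3.0, 5.5616]. Algebraic connectivity (smallest non-zero eigenvalue) = 1.4384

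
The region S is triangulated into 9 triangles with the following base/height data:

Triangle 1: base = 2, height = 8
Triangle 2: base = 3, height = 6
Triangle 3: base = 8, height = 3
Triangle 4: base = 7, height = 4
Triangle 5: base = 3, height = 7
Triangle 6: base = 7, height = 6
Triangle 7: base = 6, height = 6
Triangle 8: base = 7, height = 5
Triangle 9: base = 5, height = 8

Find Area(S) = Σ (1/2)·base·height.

(1/2)×2×8 + (1/2)×3×6 + (1/2)×8×3 + (1/2)×7×4 + (1/2)×3×7 + (1/2)×7×6 + (1/2)×6×6 + (1/2)×7×5 + (1/2)×5×8 = 130.0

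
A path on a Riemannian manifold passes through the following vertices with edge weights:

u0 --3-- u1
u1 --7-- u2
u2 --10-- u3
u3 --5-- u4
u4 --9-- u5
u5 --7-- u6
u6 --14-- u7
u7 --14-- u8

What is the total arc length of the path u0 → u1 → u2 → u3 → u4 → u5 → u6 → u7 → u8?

Arc length = 3 + 7 + 10 + 5 + 9 + 7 + 14 + 14 = 69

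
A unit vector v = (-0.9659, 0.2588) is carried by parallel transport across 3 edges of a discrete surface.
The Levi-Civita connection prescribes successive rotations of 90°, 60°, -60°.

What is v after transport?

Total rotation: 90° + 60° + (-60°) = 90°. Final vector: (-0.2588, -0.9659)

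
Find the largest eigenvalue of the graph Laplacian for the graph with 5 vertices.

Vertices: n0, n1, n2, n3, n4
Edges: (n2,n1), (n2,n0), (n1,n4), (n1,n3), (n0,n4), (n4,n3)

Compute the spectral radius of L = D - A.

Degrees: deg(n0) = 2, deg(n1) = 3, deg(n2) = 2, deg(n3) = 2, deg(n4) = 3.
L = D − A with rows/columns ordered (n0, n1, n2, n3, n4):
  [ 2,  0, -1,  0, -1]
  [ 0,  3, -1, -1, -1]
  [-1, -1,  2,  0,  0]
  [ 0, -1,  0,  2, -1]
  [-1, -1,  0, -1,  3]
Characteristic polynomial: det(λI − L) = λ(λ² − 5λ + 5)(λ² − 7λ + 11).
Roots: λ = 0; (λ² − 5λ + 5) = 0 ⇒ λ = (5 ± √5)/2 ≈ 1.382, 3.618; (λ² − 7λ + 11) = 0 ⇒ λ = (7 ± √5)/2 ≈ 2.382, 4.618.
(Check: the roots sum (with multiplicity) to 12, matching trace L = Σdeg = 2·6 = 12.)
Laplacian eigenvalues: [0.0, 1.382, 2.382, 3.618, 4.618]. Largest eigenvalue (spectral radius) = 4.618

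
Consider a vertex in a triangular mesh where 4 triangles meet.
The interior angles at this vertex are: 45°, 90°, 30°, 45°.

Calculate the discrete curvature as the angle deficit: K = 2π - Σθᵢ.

Sum of angles = 210°. K = 360° - 210° = 150° = 5π/6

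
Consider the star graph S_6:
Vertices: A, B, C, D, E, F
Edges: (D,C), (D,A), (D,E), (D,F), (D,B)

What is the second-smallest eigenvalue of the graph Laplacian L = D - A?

The star S_6 is the complete bipartite graph K_{1,5} (one hub of degree 5, 5 leaves of degree 1). The Laplacian spectrum of K_{p,q} is 0, p (multiplicity q−1), q (multiplicity p−1), p+q. With p = 1, q = 5: 0 once, 1 with multiplicity 4, and 6 once. (Check: trace L = sum of degrees = 10 = 4·1 + 6.)
Laplacian eigenvalues: [0.0, 1.0, 1.0, 1.0, 1.0, 6.0]. Algebraic connectivity (smallest non-zero eigenvalue) = 1.0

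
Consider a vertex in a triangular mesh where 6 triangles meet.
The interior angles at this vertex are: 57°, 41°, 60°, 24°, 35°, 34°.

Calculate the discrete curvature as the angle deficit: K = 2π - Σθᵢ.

Sum of angles = 251°. K = 360° - 251° = 109° = 109π/180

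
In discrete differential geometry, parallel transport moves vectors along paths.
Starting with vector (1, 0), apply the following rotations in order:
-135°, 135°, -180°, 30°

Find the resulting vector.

Total rotation: (-135°) + 135° + (-180°) + 30° = -150°. Final vector: (-0.8660, -0.5000)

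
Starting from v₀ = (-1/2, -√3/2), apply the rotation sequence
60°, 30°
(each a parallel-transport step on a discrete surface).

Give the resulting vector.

Total rotation: 60° + 30° = 90°. Final vector: (0.8660, -0.5000)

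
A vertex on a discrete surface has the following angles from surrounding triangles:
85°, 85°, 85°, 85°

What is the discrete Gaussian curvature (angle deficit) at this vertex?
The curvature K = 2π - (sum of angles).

Sum of angles = 340°. K = 360° - 340° = 20° = π/9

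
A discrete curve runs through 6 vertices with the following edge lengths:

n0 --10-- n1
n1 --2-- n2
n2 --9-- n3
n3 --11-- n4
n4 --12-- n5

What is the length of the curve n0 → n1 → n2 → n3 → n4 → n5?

Arc length = 10 + 2 + 9 + 11 + 12 = 44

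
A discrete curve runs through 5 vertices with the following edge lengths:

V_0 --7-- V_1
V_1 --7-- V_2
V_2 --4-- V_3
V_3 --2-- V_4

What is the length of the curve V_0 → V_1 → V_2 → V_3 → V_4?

Arc length = 7 + 7 + 4 + 2 = 20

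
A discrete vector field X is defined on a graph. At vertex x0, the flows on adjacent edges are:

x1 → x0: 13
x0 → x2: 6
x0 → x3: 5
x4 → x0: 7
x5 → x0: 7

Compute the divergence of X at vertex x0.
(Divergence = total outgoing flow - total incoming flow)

Divergence = sum of outgoing flows = (-13) + 6 + 5 + (-7) + (-7) = -16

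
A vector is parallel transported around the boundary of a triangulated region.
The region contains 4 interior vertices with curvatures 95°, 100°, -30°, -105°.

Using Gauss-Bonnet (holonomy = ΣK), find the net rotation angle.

Holonomy = total enclosed curvature = 95° + 100° + (-30°) + (-105°) = 60°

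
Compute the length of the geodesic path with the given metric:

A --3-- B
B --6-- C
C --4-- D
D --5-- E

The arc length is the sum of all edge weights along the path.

Arc length = 3 + 6 + 4 + 5 = 18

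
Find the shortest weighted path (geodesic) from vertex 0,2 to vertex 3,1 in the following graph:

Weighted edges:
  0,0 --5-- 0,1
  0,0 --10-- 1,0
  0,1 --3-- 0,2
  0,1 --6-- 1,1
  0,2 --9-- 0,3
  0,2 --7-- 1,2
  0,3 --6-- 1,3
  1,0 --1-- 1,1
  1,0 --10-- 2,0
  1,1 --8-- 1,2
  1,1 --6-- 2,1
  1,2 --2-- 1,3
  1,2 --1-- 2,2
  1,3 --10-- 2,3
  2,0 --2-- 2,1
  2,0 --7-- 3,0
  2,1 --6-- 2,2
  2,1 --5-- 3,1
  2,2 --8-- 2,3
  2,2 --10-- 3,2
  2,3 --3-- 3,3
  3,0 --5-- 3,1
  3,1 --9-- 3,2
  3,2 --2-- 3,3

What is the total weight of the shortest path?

Shortest path: 0,2 → 1,2 → 2,2 → 2,1 → 3,1, total weight = 19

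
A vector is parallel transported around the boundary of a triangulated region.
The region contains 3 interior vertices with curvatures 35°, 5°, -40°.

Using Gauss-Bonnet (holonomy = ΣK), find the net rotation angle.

Holonomy = total enclosed curvature = 35° + 5° + (-40°) = 0°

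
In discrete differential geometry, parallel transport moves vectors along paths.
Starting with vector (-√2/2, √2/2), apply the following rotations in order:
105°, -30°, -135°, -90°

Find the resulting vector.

Total rotation: 105° + (-30°) + (-135°) + (-90°) = -150°. Final vector: (0.9659, -0.2588)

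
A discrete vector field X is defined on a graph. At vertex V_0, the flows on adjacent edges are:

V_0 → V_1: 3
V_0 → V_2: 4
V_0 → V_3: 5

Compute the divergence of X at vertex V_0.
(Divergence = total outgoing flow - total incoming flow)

Divergence = sum of outgoing flows = 3 + 4 + 5 = 12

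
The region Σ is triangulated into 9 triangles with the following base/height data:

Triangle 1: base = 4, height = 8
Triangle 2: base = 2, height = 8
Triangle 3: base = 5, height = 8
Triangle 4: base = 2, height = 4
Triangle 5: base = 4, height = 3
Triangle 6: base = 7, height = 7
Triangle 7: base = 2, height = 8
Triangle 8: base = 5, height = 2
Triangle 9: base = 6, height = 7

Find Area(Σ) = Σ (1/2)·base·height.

(1/2)×4×8 + (1/2)×2×8 + (1/2)×5×8 + (1/2)×2×4 + (1/2)×4×3 + (1/2)×7×7 + (1/2)×2×8 + (1/2)×5×2 + (1/2)×6×7 = 112.5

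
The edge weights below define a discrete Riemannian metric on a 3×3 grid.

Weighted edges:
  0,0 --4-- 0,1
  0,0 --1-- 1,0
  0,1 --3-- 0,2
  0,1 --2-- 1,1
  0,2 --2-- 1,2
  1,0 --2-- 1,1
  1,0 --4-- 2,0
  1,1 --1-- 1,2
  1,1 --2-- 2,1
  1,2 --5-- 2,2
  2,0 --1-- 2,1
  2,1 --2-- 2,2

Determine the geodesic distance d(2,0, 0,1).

Shortest path: 2,0 → 2,1 → 1,1 → 0,1, total weight = 5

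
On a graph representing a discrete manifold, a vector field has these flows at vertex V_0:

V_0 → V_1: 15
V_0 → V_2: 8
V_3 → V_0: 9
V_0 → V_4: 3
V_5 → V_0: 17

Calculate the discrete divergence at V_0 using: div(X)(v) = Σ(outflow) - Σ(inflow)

Divergence = sum of outgoing flows = 15 + 8 + (-9) + 3 + (-17) = 0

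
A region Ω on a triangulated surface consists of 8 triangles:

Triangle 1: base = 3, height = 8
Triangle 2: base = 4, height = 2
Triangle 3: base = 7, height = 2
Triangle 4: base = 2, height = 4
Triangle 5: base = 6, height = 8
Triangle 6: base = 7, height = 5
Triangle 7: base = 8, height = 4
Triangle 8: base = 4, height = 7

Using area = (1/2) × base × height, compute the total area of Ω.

(1/2)×3×8 + (1/2)×4×2 + (1/2)×7×2 + (1/2)×2×4 + (1/2)×6×8 + (1/2)×7×5 + (1/2)×8×4 + (1/2)×4×7 = 98.5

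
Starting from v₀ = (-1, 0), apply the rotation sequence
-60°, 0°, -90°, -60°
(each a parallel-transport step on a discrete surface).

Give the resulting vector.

Total rotation: (-60°) + 0° + (-90°) + (-60°) = -210° ≡ 150° (mod 360°). Final vector: (0.8660, -0.5000)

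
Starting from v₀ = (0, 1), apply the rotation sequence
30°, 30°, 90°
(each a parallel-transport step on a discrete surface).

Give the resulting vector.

Total rotation: 30° + 30° + 90° = 150°. Final vector: (-0.5000, -0.8660)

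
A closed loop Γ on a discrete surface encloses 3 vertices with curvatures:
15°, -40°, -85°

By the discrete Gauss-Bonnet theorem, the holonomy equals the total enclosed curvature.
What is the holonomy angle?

Holonomy = total enclosed curvature = 15° + (-40°) + (-85°) = -110°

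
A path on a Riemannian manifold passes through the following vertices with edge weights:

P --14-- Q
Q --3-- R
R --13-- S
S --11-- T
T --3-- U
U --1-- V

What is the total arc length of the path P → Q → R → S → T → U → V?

Arc length = 14 + 3 + 13 + 11 + 3 + 1 = 45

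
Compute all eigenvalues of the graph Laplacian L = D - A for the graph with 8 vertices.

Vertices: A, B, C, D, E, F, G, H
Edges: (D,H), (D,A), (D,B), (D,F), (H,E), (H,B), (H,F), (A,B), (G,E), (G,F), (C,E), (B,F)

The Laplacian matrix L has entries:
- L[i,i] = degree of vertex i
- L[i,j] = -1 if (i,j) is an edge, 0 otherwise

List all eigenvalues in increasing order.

Degrees: deg(A) = 2, deg(B) = 4, deg(C) = 1, deg(D) = 4, deg(E) = 3, deg(F) = 4, deg(G) = 2, deg(H) = 4.
L = D − A with rows/columns ordered (A, B, C, D, E, F, G, H):
  [ 2, -1,  0, -1,  0,  0,  0,  0]
  [-1,  4,  0, -1,  0, -1,  0, -1]
  [ 0,  0,  1,  0, -1,  0,  0,  0]
  [-1, -1,  0,  4,  0, -1,  0, -1]
  [ 0,  0, -1,  0,  3,  0, -1, -1]
  [ 0, -1,  0, -1,  0,  4, -1, -1]
  [ 0,  0,  0,  0, -1, -1,  2,  0]
  [ 0, -1,  0, -1, -1, -1,  0,  4]
Characteristic polynomial: det(λI − L) = λ(λ² − 4λ + 2)(λ² − 7λ + 8)(λ² − 8λ + 14)(λ − 5).
Roots: λ = 0; (λ² − 4λ + 2) = 0 ⇒ λ = 2 ± √2 ≈ 0.5858, 3.4142; (λ² − 7λ + 8) = 0 ⇒ λ = (7 ± √17)/2 ≈ 1.4384, 5.5616; (λ² − 8λ + 14) = 0 ⇒ λ = 4 ± √2 ≈ 2.5858, 5.4142; (λ − 5) = 0 ⇒ λ = 5.
(Check: the roots sum (with multiplicity) to 24, matching trace L = Σdeg = 2·12 = 24.)
Laplacian eigenvalues (increasing order): [0.0, 0.5858, 1.4384, 2.5858, 3.4142, 5.0, 5.4142, 5.5616]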